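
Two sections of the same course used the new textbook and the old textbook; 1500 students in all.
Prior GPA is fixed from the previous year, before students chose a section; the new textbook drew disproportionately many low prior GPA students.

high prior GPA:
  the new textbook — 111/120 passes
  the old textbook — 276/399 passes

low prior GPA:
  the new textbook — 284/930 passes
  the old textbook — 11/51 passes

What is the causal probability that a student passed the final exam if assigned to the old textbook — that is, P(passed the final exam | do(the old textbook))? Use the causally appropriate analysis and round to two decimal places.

0.38

the new textbook is higher inside every prior GPA band stratum but the old textbook is higher in aggregate. Whether to stratify depends on how prior GPA band relates to the teaching method.
Here prior GPA band is a common cause — it drives both which teaching method a case falls under and the outcome. The crude comparison mixes populations; the stratum-specific rates are the causally relevant ones.
Standardising the old textbook to the population prior GPA band mix: 0.346·276/399 + 0.654·11/51 = 0.380.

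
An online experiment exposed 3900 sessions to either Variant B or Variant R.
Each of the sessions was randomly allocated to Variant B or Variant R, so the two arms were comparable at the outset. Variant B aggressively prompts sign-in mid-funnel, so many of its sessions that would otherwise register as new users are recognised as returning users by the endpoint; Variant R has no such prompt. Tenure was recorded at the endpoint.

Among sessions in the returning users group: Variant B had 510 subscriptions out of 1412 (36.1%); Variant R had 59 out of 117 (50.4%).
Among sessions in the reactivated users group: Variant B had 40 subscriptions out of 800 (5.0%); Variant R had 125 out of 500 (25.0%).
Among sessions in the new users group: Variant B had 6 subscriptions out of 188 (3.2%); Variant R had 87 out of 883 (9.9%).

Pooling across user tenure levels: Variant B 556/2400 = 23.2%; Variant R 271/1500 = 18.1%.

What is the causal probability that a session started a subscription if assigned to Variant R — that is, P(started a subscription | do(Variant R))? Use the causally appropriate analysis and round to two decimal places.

User tenure lies on the pathway variant → user tenure → outcome, so adjusting for it blocks the indirect effect. For the total causal effect of variant, use the unadjusted pooled rates.
So P(outcome | do(Variant R)) is just the pooled rate for Variant R: 271/1500 = 0.181.

0.18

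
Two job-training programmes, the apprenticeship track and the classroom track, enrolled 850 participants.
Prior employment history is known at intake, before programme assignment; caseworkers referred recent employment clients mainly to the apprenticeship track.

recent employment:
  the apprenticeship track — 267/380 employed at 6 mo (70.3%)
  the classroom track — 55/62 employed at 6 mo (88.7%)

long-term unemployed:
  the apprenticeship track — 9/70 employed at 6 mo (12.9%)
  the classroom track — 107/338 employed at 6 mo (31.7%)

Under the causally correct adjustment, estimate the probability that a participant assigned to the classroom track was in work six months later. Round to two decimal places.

Prior employment history differs across programmes for reasons unrelated to any effect of the programme itself, and it separately predicts the outcome — a classic confounder. We must compare within prior employment history levels.
Standardising the classroom track to the population prior employment history mix: 0.520·55/62 + 0.480·107/338 = 0.613.

0.61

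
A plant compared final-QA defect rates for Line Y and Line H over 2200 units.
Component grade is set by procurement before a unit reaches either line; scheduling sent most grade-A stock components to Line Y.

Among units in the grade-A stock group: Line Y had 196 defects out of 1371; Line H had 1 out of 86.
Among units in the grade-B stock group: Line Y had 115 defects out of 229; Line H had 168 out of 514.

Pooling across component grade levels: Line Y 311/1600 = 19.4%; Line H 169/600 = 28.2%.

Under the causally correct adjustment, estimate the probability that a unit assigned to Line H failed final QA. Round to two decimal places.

Since component grade is a pre-existing factor (not a product of the line) and it affects the outcome on its own, it is a confounder. The stratified rates, not the pooled rate, identify the causal effect.
Standardising Line H to the population component grade mix: 0.662·1/86 + 0.338·168/514 = 0.118.

0.12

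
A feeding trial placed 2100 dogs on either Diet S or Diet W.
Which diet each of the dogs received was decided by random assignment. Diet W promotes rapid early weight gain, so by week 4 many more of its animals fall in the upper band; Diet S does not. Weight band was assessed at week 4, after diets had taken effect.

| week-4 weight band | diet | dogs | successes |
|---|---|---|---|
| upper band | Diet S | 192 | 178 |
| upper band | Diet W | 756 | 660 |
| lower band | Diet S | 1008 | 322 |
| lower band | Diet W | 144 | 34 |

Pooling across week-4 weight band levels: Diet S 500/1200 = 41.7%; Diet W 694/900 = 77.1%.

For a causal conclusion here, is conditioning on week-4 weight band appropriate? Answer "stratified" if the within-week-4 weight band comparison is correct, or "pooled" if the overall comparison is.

Because the diet influences week-4 weight band, week-4 weight band is a post-treatment mediator, not a confounder. Stratifying on it would bias the estimate; the causal effect is the crude pooled difference.
Pooled: Diet S 41.7% vs Diet W 77.1%; Diet W is higher overall.

pooled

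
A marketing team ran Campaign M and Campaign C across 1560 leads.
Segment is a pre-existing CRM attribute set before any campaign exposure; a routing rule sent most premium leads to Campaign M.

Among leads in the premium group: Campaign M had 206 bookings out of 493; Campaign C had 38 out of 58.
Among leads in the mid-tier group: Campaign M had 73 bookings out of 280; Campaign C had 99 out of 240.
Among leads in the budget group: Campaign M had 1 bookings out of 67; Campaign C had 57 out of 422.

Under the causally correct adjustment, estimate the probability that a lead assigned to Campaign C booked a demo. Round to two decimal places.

Customer segment is set before the campaign has any effect — it is not caused by the campaign — and it independently drives the outcome. That makes it a confounder, so the causal comparison is within customer segment levels.
Standardising Campaign C to the population customer segment mix: 0.353·38/58 + 0.333·99/240 + 0.313·57/422 = 0.411.

0.41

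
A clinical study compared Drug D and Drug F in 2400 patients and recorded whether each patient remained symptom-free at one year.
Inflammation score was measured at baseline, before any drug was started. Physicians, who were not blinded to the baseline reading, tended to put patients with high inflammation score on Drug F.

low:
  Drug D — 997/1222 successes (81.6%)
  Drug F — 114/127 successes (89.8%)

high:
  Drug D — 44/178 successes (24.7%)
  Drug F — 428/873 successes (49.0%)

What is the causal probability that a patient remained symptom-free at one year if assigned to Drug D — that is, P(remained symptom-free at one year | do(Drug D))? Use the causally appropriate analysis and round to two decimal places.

0.57

Inflammation score is set before the drug has any effect — it is not caused by the drug — and it independently drives the outcome. That makes it a confounder, so the causal comparison is within inflammation score levels.
Standardising Drug D to the population inflammation score mix: 0.562·997/1222 + 0.438·44/178 = 0.567.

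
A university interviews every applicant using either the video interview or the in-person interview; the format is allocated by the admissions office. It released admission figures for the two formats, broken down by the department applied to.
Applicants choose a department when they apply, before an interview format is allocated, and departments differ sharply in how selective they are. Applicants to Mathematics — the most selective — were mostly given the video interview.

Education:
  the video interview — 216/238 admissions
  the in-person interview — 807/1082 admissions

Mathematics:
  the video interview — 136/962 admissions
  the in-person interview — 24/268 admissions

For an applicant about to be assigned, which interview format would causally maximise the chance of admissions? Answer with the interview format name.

Department satisfies the back-door criterion: it is not a descendant of the interview format, and it blocks the spurious path from interview format to outcome. Adjusting for it (i.e., using the within-department rates) gives the causal effect.
Within each level — Education: 90.8% vs 74.6%; Mathematics: 14.1% vs 9.0% — the video interview is higher every time.

the video interview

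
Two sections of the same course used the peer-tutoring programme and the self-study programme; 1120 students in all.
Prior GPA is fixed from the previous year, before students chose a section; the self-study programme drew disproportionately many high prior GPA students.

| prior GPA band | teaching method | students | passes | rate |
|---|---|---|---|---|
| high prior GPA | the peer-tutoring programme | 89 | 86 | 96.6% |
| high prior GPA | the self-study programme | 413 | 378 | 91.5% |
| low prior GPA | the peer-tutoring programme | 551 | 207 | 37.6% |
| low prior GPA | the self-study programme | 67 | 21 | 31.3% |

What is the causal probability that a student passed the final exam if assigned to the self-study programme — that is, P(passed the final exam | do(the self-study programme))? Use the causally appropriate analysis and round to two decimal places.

0.58

Since prior GPA band is a pre-existing factor (not a product of the teaching method) and it affects the outcome on its own, it is a confounder. The stratified rates, not the pooled rate, identify the causal effect.
Standardising the self-study programme to the population prior GPA band mix: 0.448·378/413 + 0.552·21/67 = 0.583.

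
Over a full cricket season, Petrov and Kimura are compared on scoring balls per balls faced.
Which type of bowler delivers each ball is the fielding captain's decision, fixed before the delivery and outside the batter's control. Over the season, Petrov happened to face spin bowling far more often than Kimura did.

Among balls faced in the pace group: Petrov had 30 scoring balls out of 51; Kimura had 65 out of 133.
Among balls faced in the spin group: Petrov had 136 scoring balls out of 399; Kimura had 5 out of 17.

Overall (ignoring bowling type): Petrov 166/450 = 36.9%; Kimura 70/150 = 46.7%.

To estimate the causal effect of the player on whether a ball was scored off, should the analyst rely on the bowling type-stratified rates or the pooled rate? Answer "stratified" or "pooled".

stratified

Bowling type satisfies the back-door criterion: it is not a descendant of the player, and it blocks the spurious path from player to outcome. Adjusting for it (i.e., using the within-bowling type rates) gives the causal effect.
Within each level — pace: 58.8% vs 48.9%; spin: 34.1% vs 29.4% — Petrov is higher every time.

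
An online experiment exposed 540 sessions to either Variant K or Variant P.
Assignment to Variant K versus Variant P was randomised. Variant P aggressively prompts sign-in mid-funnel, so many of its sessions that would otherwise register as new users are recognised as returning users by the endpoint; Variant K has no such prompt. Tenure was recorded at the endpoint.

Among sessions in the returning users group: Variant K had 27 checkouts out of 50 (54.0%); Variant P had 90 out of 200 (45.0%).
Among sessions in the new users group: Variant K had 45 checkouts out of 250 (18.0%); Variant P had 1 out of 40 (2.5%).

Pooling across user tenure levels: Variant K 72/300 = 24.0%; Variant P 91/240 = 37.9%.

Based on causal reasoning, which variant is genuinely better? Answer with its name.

User tenure here is a post-treatment variable shaped by the variant; conditioning on it would introduce bias rather than remove it. The overall comparison is the causal one.
Pooled: Variant K 24.0% vs Variant P 37.9%; Variant P is higher overall.

Variant P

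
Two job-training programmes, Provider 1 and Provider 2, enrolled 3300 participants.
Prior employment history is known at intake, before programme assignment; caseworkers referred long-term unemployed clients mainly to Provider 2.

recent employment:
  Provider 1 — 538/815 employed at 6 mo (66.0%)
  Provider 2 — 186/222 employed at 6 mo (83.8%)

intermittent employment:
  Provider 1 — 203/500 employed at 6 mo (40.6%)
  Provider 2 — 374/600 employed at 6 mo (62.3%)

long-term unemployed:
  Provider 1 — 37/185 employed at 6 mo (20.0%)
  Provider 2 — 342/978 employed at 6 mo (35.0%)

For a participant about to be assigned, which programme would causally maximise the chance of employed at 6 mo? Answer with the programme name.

Within every prior employment history level Provider 2 has the higher rate, yet pooled Provider 1 does — Simpson's reversal.
Here prior employment history is a common cause — it drives both which programme a case falls under and the outcome. The crude comparison mixes populations; the stratum-specific rates are the causally relevant ones.
Within each level — recent employment: 66.0% vs 83.8%; intermittent employment: 40.6% vs 62.3%; long-term unemployed: 20.0% vs 35.0% — Provider 2 is higher every time.

Provider 2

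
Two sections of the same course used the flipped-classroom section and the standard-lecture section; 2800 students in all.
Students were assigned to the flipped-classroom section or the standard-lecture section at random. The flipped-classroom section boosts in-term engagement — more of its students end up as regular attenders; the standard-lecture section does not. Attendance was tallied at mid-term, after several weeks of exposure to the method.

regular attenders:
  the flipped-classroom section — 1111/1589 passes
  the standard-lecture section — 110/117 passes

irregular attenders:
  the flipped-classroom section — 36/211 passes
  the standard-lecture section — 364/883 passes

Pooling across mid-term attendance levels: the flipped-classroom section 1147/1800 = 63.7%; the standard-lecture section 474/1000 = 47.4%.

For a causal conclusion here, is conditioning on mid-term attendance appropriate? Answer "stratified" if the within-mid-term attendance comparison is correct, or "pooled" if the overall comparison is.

Within every mid-term attendance level the standard-lecture section has the higher rate, yet pooled the flipped-classroom section does — Simpson's reversal.
Mid-term attendance is recorded after the teaching method and is itself shifted by it — it sits on the causal path from teaching method to outcome. Conditioning on a mediator would strip out part of the effect we want; the pooled comparison gives the total causal effect.
Pooled: the flipped-classroom section 63.7% vs the standard-lecture section 47.4%; the flipped-classroom section is higher overall.

pooled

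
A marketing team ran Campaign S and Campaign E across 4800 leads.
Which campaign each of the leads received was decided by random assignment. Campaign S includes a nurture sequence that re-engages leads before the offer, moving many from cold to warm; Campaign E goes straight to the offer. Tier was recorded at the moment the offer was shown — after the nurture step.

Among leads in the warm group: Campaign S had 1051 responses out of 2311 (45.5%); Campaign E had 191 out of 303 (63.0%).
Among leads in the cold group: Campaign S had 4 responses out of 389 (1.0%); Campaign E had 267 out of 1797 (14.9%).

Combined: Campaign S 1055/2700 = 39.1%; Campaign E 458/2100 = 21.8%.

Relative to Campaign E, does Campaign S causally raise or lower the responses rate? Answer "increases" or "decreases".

The distribution of engagement tier is itself part of what the campaign does — it is an intermediate outcome. Holding it fixed would remove that part of the effect; the total effect is the pooled difference.
Pooled: Campaign S 39.1% vs Campaign E 21.8%; Campaign S is higher overall.

increases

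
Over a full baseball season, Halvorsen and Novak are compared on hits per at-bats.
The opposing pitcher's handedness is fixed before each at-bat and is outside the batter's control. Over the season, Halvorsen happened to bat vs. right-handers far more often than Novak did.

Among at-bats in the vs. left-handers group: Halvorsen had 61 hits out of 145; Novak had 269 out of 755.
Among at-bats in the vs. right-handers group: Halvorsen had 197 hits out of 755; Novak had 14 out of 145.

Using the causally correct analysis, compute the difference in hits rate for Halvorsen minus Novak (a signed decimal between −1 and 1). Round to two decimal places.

The stratified and pooled comparisons disagree (Halvorsen wins within each pitcher handedness; Novak wins overall), so the answer turns on the causal role of pitcher handedness.
Pitcher handedness is set before the player has any effect — it is not caused by the player — and it independently drives the outcome. That makes it a confounder, so the causal comparison is within pitcher handedness levels.
Adjusting over the population distribution of pitcher handedness: 0.500·(0.421−0.356) + 0.500·(0.261−0.097) = +0.114.

+0.11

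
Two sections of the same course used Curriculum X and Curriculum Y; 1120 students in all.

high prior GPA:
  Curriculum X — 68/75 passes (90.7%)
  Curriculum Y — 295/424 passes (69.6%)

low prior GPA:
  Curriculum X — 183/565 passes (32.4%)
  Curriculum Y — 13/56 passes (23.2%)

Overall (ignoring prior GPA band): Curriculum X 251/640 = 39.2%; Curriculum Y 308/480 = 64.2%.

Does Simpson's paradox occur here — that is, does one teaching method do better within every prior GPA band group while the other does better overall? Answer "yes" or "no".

Within each prior GPA band level (high prior GPA 90.7% vs 69.6%; low prior GPA 32.4% vs 23.2%), Curriculum X has the higher rate every time. Pooled: 39.2% vs 64.2% — Curriculum Y has the higher rate overall. The two comparisons disagree.

yes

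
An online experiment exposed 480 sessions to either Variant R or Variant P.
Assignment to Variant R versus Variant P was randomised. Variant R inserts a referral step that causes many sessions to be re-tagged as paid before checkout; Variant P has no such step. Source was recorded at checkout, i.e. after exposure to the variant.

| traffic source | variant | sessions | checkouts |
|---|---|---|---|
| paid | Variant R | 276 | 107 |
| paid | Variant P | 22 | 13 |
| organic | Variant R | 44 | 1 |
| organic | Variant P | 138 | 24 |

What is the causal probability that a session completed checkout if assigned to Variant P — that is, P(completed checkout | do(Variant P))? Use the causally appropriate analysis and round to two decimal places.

0.23

Traffic source lies on the pathway variant → traffic source → outcome, so adjusting for it blocks the indirect effect. For the total causal effect of variant, use the unadjusted pooled rates.
So P(outcome | do(Variant P)) is just the pooled rate for Variant P: 37/160 = 0.231.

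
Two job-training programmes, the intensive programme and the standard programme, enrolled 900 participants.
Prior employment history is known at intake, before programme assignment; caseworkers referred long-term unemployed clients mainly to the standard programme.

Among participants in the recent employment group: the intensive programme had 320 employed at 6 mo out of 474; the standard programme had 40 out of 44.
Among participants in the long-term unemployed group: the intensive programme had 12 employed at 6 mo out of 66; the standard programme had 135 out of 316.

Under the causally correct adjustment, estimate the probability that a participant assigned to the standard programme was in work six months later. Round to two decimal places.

0.70

the standard programme is higher inside every prior employment history stratum but the intensive programme is higher in aggregate. Whether to stratify depends on how prior employment history relates to the programme.
Nothing the programme does changes prior employment history; the imbalance is an allocation artefact. With prior employment history also predicting the outcome, the pooled figure is confounded, and the within-stratum comparison is the causal one.
Standardising the standard programme to the population prior employment history mix: 0.576·40/44 + 0.424·135/316 = 0.705.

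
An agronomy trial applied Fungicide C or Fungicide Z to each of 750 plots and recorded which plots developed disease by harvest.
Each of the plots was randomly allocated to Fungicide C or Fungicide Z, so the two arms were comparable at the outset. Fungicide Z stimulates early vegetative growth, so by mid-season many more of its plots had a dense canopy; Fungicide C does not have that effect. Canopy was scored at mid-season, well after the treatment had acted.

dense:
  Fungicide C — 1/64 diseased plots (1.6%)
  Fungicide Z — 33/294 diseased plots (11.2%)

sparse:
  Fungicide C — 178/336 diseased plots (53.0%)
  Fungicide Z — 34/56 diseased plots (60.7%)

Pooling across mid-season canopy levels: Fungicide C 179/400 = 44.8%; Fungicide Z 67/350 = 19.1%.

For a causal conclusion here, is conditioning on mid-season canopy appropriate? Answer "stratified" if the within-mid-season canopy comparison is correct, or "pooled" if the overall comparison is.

Mid-season canopy is downstream of the fungicide. One should not condition on a consequence of treatment, so the overall rates are the right comparison.
Pooled: Fungicide C 44.8% vs Fungicide Z 19.1%; Fungicide Z is lower overall.

pooled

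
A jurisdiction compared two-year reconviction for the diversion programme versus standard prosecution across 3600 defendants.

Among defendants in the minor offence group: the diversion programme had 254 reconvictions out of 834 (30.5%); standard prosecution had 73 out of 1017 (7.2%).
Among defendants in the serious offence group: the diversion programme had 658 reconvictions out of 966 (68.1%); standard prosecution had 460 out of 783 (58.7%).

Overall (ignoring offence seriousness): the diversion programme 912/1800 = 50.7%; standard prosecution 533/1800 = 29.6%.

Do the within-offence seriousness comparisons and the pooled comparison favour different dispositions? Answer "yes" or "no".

no

Within each offence seriousness level (minor offence 30.5% vs 7.2%; serious offence 68.1% vs 58.7%), standard prosecution has the lower rate every time. Pooled: 50.7% vs 29.6% — standard prosecution has the lower rate overall. They agree.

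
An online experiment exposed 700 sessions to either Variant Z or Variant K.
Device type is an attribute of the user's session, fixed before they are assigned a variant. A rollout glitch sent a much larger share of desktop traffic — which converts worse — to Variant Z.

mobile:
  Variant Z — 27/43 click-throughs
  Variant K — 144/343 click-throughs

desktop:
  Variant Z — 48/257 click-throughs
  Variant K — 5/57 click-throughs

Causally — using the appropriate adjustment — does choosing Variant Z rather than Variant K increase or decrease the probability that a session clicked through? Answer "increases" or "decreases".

The device type-specific comparison favours Variant Z throughout, but the pooled figures favour Variant K. The question is whether to condition on device type.
Device type satisfies the back-door criterion: it is not a descendant of the variant, and it blocks the spurious path from variant to outcome. Adjusting for it (i.e., using the within-device type rates) gives the causal effect.
Within each level — mobile: 62.8% vs 42.0%; desktop: 18.7% vs 8.8% — Variant Z is higher every time.

increases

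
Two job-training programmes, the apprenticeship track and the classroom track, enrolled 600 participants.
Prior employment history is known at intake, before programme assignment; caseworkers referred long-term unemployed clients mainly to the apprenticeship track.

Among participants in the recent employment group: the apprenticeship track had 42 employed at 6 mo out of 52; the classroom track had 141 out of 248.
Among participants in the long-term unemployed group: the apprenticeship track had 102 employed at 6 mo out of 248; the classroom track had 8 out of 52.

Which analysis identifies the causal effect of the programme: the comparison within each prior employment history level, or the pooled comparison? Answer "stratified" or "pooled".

Within every prior employment history level the apprenticeship track has the higher rate, yet pooled the classroom track does — Simpson's reversal.
The imbalance in prior employment history arose from how participants were allocated, not from anything the programme did; and prior employment history independently affects the outcome. The pooled gap is confounded — condition on prior employment history.
Within each level — recent employment: 80.8% vs 56.9%; long-term unemployed: 41.1% vs 15.4% — the apprenticeship track is higher every time.

stratified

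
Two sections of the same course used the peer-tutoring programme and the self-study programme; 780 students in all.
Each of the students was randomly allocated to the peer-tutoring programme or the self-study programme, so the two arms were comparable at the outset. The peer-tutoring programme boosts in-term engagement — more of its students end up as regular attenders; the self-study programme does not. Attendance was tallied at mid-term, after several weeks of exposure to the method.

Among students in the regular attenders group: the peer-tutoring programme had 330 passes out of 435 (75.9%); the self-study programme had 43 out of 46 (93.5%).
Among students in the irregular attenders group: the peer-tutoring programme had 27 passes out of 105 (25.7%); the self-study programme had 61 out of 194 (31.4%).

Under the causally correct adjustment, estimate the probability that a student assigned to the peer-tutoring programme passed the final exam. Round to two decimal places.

0.66

Mid-term attendance here is a post-treatment variable shaped by the teaching method; conditioning on it would introduce bias rather than remove it. The overall comparison is the causal one.
So P(outcome | do(the peer-tutoring programme)) is just the pooled rate for the peer-tutoring programme: 357/540 = 0.661.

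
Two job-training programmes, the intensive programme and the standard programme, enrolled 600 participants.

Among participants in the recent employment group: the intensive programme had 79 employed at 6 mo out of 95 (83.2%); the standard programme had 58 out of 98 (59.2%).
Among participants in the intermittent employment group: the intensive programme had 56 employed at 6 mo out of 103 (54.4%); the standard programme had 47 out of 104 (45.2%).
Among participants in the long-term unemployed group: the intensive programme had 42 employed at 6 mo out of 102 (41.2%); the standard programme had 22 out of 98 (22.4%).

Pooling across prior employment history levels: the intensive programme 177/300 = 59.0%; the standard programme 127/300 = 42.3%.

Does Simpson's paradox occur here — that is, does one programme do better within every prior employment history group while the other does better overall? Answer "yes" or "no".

Within each prior employment history level (recent employment 83.2% vs 59.2%; intermittent employment 54.4% vs 45.2%; long-term unemployed 41.2% vs 22.4%), the intensive programme has the higher rate every time. Pooled: 59.0% vs 42.3% — the intensive programme has the higher rate overall. They agree.

no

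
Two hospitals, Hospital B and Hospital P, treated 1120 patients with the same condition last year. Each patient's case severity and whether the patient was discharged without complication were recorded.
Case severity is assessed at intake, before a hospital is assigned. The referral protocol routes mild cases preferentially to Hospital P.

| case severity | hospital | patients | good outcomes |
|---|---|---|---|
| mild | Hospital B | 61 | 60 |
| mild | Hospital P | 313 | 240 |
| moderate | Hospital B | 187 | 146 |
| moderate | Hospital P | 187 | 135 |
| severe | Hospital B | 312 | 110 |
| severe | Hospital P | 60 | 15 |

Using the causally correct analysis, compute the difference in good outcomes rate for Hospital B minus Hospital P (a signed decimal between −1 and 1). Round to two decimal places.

+0.13

Case severity satisfies the back-door criterion: it is not a descendant of the hospital, and it blocks the spurious path from hospital to outcome. Adjusting for it (i.e., using the within-case severity rates) gives the causal effect.
Adjusting over the population distribution of case severity: 0.334·(0.984−0.767) + 0.334·(0.781−0.722) + 0.332·(0.353−0.250) = +0.126.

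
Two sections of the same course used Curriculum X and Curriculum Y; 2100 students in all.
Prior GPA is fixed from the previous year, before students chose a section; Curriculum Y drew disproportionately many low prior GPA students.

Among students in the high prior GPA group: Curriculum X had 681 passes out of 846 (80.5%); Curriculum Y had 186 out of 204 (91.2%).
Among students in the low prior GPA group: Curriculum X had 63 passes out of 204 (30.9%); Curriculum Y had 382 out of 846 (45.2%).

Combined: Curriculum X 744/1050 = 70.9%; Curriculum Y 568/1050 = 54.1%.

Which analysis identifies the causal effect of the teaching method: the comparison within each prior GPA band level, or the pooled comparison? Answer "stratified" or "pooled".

Prior GPA band differs across teaching methods for reasons unrelated to any effect of the teaching method itself, and it separately predicts the outcome — a classic confounder. We must compare within prior GPA band levels.
Within each level — high prior GPA: 80.5% vs 91.2%; low prior GPA: 30.9% vs 45.2% — Curriculum Y is higher every time.

stratified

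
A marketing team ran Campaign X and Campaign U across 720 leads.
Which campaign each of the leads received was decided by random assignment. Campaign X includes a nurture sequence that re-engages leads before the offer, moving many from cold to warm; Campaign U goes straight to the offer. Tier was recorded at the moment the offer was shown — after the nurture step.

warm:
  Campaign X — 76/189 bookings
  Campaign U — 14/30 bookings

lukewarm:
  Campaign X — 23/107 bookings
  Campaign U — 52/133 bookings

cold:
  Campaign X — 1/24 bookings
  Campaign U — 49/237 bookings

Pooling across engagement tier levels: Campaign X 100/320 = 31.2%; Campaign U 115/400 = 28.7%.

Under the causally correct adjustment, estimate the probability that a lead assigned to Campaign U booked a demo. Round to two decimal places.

The distribution of engagement tier is itself part of what the campaign does — it is an intermediate outcome. Holding it fixed would remove that part of the effect; the total effect is the pooled difference.
So P(outcome | do(Campaign U)) is just the pooled rate for Campaign U: 115/400 = 0.287.

0.29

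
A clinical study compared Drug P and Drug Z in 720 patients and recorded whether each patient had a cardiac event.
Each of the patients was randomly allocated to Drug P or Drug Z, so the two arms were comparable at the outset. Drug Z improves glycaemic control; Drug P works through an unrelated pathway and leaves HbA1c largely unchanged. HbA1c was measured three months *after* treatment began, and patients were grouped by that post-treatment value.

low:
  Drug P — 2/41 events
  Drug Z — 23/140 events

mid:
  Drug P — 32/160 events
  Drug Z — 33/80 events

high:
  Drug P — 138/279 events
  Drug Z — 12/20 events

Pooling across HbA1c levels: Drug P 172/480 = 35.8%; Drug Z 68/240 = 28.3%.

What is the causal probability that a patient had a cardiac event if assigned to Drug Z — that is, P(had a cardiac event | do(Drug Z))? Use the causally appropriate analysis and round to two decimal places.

0.28

Drug P is lower inside every HbA1c stratum but Drug Z is lower in aggregate. Whether to stratify depends on how HbA1c relates to the drug.
Because the drug influences HbA1c, HbA1c is a post-treatment mediator, not a confounder. Stratifying on it would bias the estimate; the causal effect is the crude pooled difference.
So P(outcome | do(Drug Z)) is just the pooled rate for Drug Z: 68/240 = 0.283.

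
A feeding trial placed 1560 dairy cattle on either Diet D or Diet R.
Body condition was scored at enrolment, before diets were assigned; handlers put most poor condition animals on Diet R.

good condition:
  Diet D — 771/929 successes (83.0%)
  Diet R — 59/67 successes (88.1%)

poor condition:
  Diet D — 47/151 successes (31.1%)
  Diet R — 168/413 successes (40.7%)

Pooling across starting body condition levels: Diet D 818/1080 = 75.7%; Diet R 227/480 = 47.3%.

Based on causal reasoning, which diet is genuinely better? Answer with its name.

Within every starting body condition level Diet R has the higher rate, yet pooled Diet D does — Simpson's reversal.
The imbalance in starting body condition arose from how dairy cattle were allocated, not from anything the diet did; and starting body condition independently affects the outcome. The pooled gap is confounded — condition on starting body condition.
Within each level — good condition: 83.0% vs 88.1%; poor condition: 31.1% vs 40.7% — Diet R is higher every time.

Diet R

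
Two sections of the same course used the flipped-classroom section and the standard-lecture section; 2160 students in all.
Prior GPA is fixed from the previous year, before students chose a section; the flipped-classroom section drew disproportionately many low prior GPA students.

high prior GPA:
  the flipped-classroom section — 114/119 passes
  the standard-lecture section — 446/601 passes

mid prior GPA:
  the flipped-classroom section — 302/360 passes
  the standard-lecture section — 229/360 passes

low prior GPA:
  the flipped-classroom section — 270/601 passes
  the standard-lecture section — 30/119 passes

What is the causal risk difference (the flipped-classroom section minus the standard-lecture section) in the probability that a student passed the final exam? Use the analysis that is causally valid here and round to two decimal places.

Within every prior GPA band level the flipped-classroom section has the higher rate, yet pooled the standard-lecture section does — Simpson's reversal.
The imbalance in prior GPA band arose from how students were allocated, not from anything the teaching method did; and prior GPA band independently affects the outcome. The pooled gap is confounded — condition on prior GPA band.
Adjusting over the population distribution of prior GPA band: 0.333·(0.958−0.742) + 0.333·(0.839−0.636) + 0.333·(0.449−0.252) = +0.205.

+0.21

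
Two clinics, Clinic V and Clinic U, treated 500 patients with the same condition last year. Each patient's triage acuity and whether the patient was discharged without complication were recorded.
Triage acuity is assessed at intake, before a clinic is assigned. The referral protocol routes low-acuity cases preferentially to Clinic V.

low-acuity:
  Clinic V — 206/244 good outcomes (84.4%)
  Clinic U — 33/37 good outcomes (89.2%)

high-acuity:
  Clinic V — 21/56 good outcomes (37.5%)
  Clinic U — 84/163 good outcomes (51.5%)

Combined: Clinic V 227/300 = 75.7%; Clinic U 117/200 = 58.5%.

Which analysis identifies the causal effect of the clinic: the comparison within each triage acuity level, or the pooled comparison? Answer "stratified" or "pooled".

stratified

The triage acuity-specific comparison favours Clinic U throughout, but the pooled figures favour Clinic V. The question is whether to condition on triage acuity.
Here triage acuity is a common cause — it drives both which clinic a case falls under and the outcome. The crude comparison mixes populations; the stratum-specific rates are the causally relevant ones.
Within each level — low-acuity: 84.4% vs 89.2%; high-acuity: 37.5% vs 51.5% — Clinic U is higher every time.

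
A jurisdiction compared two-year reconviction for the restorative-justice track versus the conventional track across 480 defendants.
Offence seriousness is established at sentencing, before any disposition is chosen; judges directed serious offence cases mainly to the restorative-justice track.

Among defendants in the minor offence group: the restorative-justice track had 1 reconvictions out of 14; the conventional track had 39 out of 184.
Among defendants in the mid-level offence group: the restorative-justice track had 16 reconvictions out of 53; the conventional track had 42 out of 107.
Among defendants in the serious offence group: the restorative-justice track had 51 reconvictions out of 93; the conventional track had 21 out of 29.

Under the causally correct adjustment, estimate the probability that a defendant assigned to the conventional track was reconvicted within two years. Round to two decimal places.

The offence seriousness-specific comparison favours the restorative-justice track throughout, but the pooled figures favour the conventional track. The question is whether to condition on offence seriousness.
Nothing the disposition does changes offence seriousness; the imbalance is an allocation artefact. With offence seriousness also predicting the outcome, the pooled figure is confounded, and the within-stratum comparison is the causal one.
Standardising the conventional track to the population offence seriousness mix: 0.412·39/184 + 0.333·42/107 + 0.254·21/29 = 0.402.

0.40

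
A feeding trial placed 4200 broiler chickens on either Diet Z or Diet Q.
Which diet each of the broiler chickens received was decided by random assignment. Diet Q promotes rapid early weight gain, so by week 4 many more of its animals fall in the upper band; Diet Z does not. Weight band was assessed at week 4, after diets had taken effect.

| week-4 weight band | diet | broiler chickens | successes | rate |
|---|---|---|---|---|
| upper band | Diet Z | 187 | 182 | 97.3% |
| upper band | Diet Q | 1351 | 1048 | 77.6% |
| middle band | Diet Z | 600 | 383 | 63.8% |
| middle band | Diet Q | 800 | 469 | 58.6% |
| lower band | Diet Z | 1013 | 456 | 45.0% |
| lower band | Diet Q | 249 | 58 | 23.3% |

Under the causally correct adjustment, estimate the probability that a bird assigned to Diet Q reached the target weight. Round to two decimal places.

0.66

Week-4 weight band lies on the pathway diet → week-4 weight band → outcome, so adjusting for it blocks the indirect effect. For the total causal effect of diet, use the unadjusted pooled rates.
So P(outcome | do(Diet Q)) is just the pooled rate for Diet Q: 1575/2400 = 0.656.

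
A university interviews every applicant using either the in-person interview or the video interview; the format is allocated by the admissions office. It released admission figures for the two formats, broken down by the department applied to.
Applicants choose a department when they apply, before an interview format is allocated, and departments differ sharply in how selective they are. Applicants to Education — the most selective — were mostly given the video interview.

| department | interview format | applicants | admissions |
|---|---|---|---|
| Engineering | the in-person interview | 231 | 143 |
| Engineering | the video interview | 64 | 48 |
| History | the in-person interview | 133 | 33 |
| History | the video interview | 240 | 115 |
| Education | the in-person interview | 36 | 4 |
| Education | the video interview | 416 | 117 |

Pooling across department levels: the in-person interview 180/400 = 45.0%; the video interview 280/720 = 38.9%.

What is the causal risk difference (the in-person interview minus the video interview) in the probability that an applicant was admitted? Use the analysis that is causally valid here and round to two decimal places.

-0.18

Since department is a pre-existing factor (not a product of the interview format) and it affects the outcome on its own, it is a confounder. The stratified rates, not the pooled rate, identify the causal effect.
Adjusting over the population distribution of department: 0.263·(0.619−0.750) + 0.333·(0.248−0.479) + 0.404·(0.111−0.281) = -0.180.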